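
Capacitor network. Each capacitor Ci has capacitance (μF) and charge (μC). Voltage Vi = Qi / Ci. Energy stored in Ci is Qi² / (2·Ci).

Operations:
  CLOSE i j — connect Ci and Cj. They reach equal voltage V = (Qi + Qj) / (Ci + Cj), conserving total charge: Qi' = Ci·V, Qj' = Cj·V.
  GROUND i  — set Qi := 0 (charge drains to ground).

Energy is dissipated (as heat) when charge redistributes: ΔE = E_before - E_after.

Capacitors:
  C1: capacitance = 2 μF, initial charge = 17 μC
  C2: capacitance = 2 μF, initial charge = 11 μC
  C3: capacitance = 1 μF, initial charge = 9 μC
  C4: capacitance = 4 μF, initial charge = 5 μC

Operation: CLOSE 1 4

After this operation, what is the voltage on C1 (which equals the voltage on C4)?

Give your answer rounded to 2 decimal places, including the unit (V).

Initial: C1(2μF, Q=17μC, V=8.50V), C2(2μF, Q=11μC, V=5.50V), C3(1μF, Q=9μC, V=9.00V), C4(4μF, Q=5μC, V=1.25V)
Op 1: CLOSE 1-4: Q_total=22.00, C_total=6.00, V=3.67; Q1=7.33, Q4=14.67; dissipated=35.042

Answer: 3.67 V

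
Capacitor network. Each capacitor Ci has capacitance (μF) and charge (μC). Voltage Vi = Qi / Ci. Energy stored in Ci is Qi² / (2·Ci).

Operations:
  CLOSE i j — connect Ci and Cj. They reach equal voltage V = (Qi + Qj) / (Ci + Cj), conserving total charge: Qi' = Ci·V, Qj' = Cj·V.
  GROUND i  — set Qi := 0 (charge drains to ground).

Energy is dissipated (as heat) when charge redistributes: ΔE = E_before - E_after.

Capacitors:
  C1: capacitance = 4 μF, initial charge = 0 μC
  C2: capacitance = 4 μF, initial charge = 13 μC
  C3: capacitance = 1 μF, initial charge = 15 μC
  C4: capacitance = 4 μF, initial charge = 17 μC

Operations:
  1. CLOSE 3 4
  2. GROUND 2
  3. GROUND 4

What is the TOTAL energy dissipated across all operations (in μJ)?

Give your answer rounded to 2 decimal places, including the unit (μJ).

Initial: C1(4μF, Q=0μC, V=0.00V), C2(4μF, Q=13μC, V=3.25V), C3(1μF, Q=15μC, V=15.00V), C4(4μF, Q=17μC, V=4.25V)
Op 1: CLOSE 3-4: Q_total=32.00, C_total=5.00, V=6.40; Q3=6.40, Q4=25.60; dissipated=46.225
Op 2: GROUND 2: Q2=0; energy lost=21.125
Op 3: GROUND 4: Q4=0; energy lost=81.920
Total dissipated: 149.270 μJ

Answer: 149.27 μJ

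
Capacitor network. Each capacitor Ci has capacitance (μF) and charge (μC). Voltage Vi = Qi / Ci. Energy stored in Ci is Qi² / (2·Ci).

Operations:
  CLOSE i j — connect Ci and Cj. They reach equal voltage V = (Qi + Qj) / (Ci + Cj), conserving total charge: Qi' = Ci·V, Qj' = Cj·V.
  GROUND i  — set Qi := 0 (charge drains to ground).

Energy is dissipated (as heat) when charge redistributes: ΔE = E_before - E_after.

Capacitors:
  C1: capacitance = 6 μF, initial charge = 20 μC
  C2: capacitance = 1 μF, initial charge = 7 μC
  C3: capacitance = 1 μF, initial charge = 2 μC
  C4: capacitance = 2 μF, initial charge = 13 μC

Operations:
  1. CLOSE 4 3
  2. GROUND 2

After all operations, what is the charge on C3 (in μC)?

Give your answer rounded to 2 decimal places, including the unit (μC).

Initial: C1(6μF, Q=20μC, V=3.33V), C2(1μF, Q=7μC, V=7.00V), C3(1μF, Q=2μC, V=2.00V), C4(2μF, Q=13μC, V=6.50V)
Op 1: CLOSE 4-3: Q_total=15.00, C_total=3.00, V=5.00; Q4=10.00, Q3=5.00; dissipated=6.750
Op 2: GROUND 2: Q2=0; energy lost=24.500
Final charges: Q1=20.00, Q2=0.00, Q3=5.00, Q4=10.00

Answer: 5.00 μC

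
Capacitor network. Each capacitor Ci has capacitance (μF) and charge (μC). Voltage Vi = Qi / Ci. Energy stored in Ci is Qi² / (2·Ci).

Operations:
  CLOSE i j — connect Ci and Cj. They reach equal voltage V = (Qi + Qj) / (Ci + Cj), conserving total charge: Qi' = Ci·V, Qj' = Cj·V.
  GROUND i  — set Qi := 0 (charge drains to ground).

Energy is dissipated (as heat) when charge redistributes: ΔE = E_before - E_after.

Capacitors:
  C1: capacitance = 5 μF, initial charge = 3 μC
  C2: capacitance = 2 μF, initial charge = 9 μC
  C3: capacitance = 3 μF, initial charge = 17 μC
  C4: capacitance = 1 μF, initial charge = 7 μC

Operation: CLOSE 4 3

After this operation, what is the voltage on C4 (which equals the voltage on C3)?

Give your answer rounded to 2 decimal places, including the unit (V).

Initial: C1(5μF, Q=3μC, V=0.60V), C2(2μF, Q=9μC, V=4.50V), C3(3μF, Q=17μC, V=5.67V), C4(1μF, Q=7μC, V=7.00V)
Op 1: CLOSE 4-3: Q_total=24.00, C_total=4.00, V=6.00; Q4=6.00, Q3=18.00; dissipated=0.667

Answer: 6.00 V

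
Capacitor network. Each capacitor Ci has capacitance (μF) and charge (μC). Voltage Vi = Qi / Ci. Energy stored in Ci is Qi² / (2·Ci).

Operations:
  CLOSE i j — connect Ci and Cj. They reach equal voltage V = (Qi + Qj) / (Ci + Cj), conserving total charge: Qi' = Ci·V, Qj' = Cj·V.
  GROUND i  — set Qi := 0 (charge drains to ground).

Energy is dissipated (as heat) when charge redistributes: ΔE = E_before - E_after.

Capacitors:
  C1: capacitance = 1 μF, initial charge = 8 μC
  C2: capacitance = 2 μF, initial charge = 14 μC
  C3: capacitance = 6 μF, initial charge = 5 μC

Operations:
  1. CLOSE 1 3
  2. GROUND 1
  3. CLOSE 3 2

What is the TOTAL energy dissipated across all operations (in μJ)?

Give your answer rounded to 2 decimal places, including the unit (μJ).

Initial: C1(1μF, Q=8μC, V=8.00V), C2(2μF, Q=14μC, V=7.00V), C3(6μF, Q=5μC, V=0.83V)
Op 1: CLOSE 1-3: Q_total=13.00, C_total=7.00, V=1.86; Q1=1.86, Q3=11.14; dissipated=22.012
Op 2: GROUND 1: Q1=0; energy lost=1.724
Op 3: CLOSE 3-2: Q_total=25.14, C_total=8.00, V=3.14; Q3=18.86, Q2=6.29; dissipated=19.837
Total dissipated: 43.573 μJ

Answer: 43.57 μJ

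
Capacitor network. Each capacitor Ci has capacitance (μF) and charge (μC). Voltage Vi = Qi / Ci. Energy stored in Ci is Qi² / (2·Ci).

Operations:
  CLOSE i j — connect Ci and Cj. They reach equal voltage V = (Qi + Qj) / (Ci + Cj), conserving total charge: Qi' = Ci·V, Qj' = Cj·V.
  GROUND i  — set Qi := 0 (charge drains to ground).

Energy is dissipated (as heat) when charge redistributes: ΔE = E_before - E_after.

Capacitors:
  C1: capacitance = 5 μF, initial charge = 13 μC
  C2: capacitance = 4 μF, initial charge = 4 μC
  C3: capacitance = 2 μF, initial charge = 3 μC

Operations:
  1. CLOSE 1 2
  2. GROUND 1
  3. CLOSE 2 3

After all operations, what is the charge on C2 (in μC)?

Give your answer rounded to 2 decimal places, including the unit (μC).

Answer: 7.04 μC

Derivation:
Initial: C1(5μF, Q=13μC, V=2.60V), C2(4μF, Q=4μC, V=1.00V), C3(2μF, Q=3μC, V=1.50V)
Op 1: CLOSE 1-2: Q_total=17.00, C_total=9.00, V=1.89; Q1=9.44, Q2=7.56; dissipated=2.844
Op 2: GROUND 1: Q1=0; energy lost=8.920
Op 3: CLOSE 2-3: Q_total=10.56, C_total=6.00, V=1.76; Q2=7.04, Q3=3.52; dissipated=0.101
Final charges: Q1=0.00, Q2=7.04, Q3=3.52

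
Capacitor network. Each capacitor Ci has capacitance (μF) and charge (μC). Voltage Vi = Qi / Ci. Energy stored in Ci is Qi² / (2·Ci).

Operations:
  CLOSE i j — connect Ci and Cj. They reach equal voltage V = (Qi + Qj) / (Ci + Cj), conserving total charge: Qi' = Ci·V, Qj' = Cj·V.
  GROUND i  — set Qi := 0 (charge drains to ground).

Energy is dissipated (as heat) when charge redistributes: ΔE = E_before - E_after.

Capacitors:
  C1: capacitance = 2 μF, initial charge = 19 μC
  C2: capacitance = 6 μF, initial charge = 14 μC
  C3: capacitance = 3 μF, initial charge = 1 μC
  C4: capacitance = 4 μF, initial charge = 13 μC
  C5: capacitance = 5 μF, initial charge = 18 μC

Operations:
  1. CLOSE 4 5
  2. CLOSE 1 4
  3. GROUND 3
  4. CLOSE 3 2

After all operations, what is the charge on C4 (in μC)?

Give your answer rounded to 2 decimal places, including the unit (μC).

Answer: 21.85 μC

Derivation:
Initial: C1(2μF, Q=19μC, V=9.50V), C2(6μF, Q=14μC, V=2.33V), C3(3μF, Q=1μC, V=0.33V), C4(4μF, Q=13μC, V=3.25V), C5(5μF, Q=18μC, V=3.60V)
Op 1: CLOSE 4-5: Q_total=31.00, C_total=9.00, V=3.44; Q4=13.78, Q5=17.22; dissipated=0.136
Op 2: CLOSE 1-4: Q_total=32.78, C_total=6.00, V=5.46; Q1=10.93, Q4=21.85; dissipated=24.447
Op 3: GROUND 3: Q3=0; energy lost=0.167
Op 4: CLOSE 3-2: Q_total=14.00, C_total=9.00, V=1.56; Q3=4.67, Q2=9.33; dissipated=5.444
Final charges: Q1=10.93, Q2=9.33, Q3=4.67, Q4=21.85, Q5=17.22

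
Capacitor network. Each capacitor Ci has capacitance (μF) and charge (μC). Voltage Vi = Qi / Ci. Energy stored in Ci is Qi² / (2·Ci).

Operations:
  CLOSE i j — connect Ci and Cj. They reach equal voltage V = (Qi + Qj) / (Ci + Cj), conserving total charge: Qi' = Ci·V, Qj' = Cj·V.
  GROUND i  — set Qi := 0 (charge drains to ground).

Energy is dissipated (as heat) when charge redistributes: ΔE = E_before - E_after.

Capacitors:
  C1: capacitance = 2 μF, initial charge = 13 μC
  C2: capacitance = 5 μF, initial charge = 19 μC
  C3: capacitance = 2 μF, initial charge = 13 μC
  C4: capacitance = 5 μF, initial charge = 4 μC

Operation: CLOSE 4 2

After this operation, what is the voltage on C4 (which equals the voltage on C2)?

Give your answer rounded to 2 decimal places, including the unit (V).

Answer: 2.30 V

Derivation:
Initial: C1(2μF, Q=13μC, V=6.50V), C2(5μF, Q=19μC, V=3.80V), C3(2μF, Q=13μC, V=6.50V), C4(5μF, Q=4μC, V=0.80V)
Op 1: CLOSE 4-2: Q_total=23.00, C_total=10.00, V=2.30; Q4=11.50, Q2=11.50; dissipated=11.250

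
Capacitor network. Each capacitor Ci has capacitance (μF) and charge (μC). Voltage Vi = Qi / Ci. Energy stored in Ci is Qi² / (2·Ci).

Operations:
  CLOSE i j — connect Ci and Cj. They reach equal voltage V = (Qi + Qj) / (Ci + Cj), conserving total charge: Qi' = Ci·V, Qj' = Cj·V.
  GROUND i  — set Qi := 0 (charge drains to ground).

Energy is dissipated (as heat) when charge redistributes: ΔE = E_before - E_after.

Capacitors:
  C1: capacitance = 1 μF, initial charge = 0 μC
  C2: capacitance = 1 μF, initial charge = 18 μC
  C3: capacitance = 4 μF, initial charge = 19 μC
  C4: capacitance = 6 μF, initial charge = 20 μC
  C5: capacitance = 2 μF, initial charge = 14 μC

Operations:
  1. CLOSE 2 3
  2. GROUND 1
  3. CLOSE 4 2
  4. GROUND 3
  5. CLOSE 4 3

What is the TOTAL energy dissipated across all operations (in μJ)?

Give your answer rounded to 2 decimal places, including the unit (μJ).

Initial: C1(1μF, Q=0μC, V=0.00V), C2(1μF, Q=18μC, V=18.00V), C3(4μF, Q=19μC, V=4.75V), C4(6μF, Q=20μC, V=3.33V), C5(2μF, Q=14μC, V=7.00V)
Op 1: CLOSE 2-3: Q_total=37.00, C_total=5.00, V=7.40; Q2=7.40, Q3=29.60; dissipated=70.225
Op 2: GROUND 1: Q1=0; energy lost=0.000
Op 3: CLOSE 4-2: Q_total=27.40, C_total=7.00, V=3.91; Q4=23.49, Q2=3.91; dissipated=7.088
Op 4: GROUND 3: Q3=0; energy lost=109.520
Op 5: CLOSE 4-3: Q_total=23.49, C_total=10.00, V=2.35; Q4=14.09, Q3=9.39; dissipated=18.386
Total dissipated: 205.219 μJ

Answer: 205.22 μJ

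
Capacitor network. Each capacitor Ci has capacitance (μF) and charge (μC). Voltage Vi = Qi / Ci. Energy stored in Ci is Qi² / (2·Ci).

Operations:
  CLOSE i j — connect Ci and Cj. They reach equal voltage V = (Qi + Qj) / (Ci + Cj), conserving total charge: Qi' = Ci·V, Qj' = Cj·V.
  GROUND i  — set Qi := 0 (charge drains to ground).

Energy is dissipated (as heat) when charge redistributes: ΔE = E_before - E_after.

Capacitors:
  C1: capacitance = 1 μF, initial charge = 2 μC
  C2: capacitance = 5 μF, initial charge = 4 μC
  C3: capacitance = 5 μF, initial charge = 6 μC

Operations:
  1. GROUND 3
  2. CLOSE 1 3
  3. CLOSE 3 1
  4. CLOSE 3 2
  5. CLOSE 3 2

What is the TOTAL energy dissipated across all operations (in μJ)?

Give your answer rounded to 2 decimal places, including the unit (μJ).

Answer: 5.54 μJ

Derivation:
Initial: C1(1μF, Q=2μC, V=2.00V), C2(5μF, Q=4μC, V=0.80V), C3(5μF, Q=6μC, V=1.20V)
Op 1: GROUND 3: Q3=0; energy lost=3.600
Op 2: CLOSE 1-3: Q_total=2.00, C_total=6.00, V=0.33; Q1=0.33, Q3=1.67; dissipated=1.667
Op 3: CLOSE 3-1: Q_total=2.00, C_total=6.00, V=0.33; Q3=1.67, Q1=0.33; dissipated=0.000
Op 4: CLOSE 3-2: Q_total=5.67, C_total=10.00, V=0.57; Q3=2.83, Q2=2.83; dissipated=0.272
Op 5: CLOSE 3-2: Q_total=5.67, C_total=10.00, V=0.57; Q3=2.83, Q2=2.83; dissipated=0.000
Total dissipated: 5.539 μJ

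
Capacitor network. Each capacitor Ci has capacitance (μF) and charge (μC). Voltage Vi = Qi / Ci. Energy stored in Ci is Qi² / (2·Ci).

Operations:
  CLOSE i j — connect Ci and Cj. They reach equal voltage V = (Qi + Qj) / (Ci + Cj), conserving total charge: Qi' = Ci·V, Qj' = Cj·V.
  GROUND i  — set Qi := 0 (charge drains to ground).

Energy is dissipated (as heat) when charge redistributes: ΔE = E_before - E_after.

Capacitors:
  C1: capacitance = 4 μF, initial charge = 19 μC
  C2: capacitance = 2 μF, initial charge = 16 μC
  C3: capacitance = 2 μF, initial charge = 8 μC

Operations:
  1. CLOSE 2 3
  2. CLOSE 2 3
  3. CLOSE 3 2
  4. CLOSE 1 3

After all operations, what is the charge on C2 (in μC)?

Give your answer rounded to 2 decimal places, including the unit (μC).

Initial: C1(4μF, Q=19μC, V=4.75V), C2(2μF, Q=16μC, V=8.00V), C3(2μF, Q=8μC, V=4.00V)
Op 1: CLOSE 2-3: Q_total=24.00, C_total=4.00, V=6.00; Q2=12.00, Q3=12.00; dissipated=8.000
Op 2: CLOSE 2-3: Q_total=24.00, C_total=4.00, V=6.00; Q2=12.00, Q3=12.00; dissipated=0.000
Op 3: CLOSE 3-2: Q_total=24.00, C_total=4.00, V=6.00; Q3=12.00, Q2=12.00; dissipated=0.000
Op 4: CLOSE 1-3: Q_total=31.00, C_total=6.00, V=5.17; Q1=20.67, Q3=10.33; dissipated=1.042
Final charges: Q1=20.67, Q2=12.00, Q3=10.33

Answer: 12.00 μC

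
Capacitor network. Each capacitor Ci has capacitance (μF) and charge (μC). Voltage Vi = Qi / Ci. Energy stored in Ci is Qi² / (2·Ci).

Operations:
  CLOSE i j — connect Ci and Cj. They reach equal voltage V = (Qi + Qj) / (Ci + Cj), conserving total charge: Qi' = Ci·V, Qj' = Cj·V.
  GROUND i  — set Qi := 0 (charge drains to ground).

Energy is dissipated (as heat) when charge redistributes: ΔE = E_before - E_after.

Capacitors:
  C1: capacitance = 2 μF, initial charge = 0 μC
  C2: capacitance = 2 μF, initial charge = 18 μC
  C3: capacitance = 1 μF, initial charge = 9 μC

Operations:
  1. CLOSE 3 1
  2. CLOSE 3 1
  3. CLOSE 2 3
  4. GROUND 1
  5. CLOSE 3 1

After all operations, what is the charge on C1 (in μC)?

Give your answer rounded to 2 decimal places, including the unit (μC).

Answer: 4.67 μC

Derivation:
Initial: C1(2μF, Q=0μC, V=0.00V), C2(2μF, Q=18μC, V=9.00V), C3(1μF, Q=9μC, V=9.00V)
Op 1: CLOSE 3-1: Q_total=9.00, C_total=3.00, V=3.00; Q3=3.00, Q1=6.00; dissipated=27.000
Op 2: CLOSE 3-1: Q_total=9.00, C_total=3.00, V=3.00; Q3=3.00, Q1=6.00; dissipated=0.000
Op 3: CLOSE 2-3: Q_total=21.00, C_total=3.00, V=7.00; Q2=14.00, Q3=7.00; dissipated=12.000
Op 4: GROUND 1: Q1=0; energy lost=9.000
Op 5: CLOSE 3-1: Q_total=7.00, C_total=3.00, V=2.33; Q3=2.33, Q1=4.67; dissipated=16.333
Final charges: Q1=4.67, Q2=14.00, Q3=2.33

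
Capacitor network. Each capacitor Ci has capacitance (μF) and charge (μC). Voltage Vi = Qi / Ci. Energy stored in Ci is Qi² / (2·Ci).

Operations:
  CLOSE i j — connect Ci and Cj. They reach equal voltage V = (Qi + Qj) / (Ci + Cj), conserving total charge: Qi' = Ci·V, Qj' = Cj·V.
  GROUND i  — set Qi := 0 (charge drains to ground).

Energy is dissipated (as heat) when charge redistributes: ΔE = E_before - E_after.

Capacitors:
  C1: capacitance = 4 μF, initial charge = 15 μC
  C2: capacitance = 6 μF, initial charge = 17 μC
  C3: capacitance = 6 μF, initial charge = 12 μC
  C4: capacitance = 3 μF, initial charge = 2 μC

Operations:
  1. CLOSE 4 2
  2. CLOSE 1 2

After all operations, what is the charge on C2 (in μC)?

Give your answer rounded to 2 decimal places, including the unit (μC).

Initial: C1(4μF, Q=15μC, V=3.75V), C2(6μF, Q=17μC, V=2.83V), C3(6μF, Q=12μC, V=2.00V), C4(3μF, Q=2μC, V=0.67V)
Op 1: CLOSE 4-2: Q_total=19.00, C_total=9.00, V=2.11; Q4=6.33, Q2=12.67; dissipated=4.694
Op 2: CLOSE 1-2: Q_total=27.67, C_total=10.00, V=2.77; Q1=11.07, Q2=16.60; dissipated=3.223
Final charges: Q1=11.07, Q2=16.60, Q3=12.00, Q4=6.33

Answer: 16.60 μC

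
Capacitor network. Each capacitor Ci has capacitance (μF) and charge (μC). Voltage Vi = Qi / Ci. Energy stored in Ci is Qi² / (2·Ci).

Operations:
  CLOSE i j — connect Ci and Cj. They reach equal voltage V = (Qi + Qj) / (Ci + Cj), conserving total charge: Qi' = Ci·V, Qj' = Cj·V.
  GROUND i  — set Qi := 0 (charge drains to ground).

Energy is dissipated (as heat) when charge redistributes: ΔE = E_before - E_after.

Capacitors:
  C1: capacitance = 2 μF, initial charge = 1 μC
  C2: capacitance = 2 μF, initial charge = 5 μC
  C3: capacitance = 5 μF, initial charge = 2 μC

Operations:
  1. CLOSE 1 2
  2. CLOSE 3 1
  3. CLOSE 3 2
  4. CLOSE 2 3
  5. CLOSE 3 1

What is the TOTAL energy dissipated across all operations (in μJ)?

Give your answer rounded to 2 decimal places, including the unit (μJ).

Initial: C1(2μF, Q=1μC, V=0.50V), C2(2μF, Q=5μC, V=2.50V), C3(5μF, Q=2μC, V=0.40V)
Op 1: CLOSE 1-2: Q_total=6.00, C_total=4.00, V=1.50; Q1=3.00, Q2=3.00; dissipated=2.000
Op 2: CLOSE 3-1: Q_total=5.00, C_total=7.00, V=0.71; Q3=3.57, Q1=1.43; dissipated=0.864
Op 3: CLOSE 3-2: Q_total=6.57, C_total=7.00, V=0.94; Q3=4.69, Q2=1.88; dissipated=0.441
Op 4: CLOSE 2-3: Q_total=6.57, C_total=7.00, V=0.94; Q2=1.88, Q3=4.69; dissipated=0.000
Op 5: CLOSE 3-1: Q_total=6.12, C_total=7.00, V=0.87; Q3=4.37, Q1=1.75; dissipated=0.036
Total dissipated: 3.341 μJ

Answer: 3.34 μJ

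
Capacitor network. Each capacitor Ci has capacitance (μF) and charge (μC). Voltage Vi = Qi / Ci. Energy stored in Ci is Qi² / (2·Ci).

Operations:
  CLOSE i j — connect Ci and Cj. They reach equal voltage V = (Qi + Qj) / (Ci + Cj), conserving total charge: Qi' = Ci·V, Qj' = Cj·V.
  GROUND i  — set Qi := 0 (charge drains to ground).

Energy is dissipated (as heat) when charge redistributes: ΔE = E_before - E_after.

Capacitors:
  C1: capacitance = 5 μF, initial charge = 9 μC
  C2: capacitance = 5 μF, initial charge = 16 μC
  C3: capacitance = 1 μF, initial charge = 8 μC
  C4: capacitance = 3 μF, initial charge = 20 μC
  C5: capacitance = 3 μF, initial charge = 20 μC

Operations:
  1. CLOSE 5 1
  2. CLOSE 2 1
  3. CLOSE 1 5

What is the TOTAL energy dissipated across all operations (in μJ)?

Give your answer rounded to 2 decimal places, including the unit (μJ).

Answer: 22.47 μJ

Derivation:
Initial: C1(5μF, Q=9μC, V=1.80V), C2(5μF, Q=16μC, V=3.20V), C3(1μF, Q=8μC, V=8.00V), C4(3μF, Q=20μC, V=6.67V), C5(3μF, Q=20μC, V=6.67V)
Op 1: CLOSE 5-1: Q_total=29.00, C_total=8.00, V=3.62; Q5=10.88, Q1=18.12; dissipated=22.204
Op 2: CLOSE 2-1: Q_total=34.12, C_total=10.00, V=3.41; Q2=17.06, Q1=17.06; dissipated=0.226
Op 3: CLOSE 1-5: Q_total=27.94, C_total=8.00, V=3.49; Q1=17.46, Q5=10.48; dissipated=0.042
Total dissipated: 22.472 μJ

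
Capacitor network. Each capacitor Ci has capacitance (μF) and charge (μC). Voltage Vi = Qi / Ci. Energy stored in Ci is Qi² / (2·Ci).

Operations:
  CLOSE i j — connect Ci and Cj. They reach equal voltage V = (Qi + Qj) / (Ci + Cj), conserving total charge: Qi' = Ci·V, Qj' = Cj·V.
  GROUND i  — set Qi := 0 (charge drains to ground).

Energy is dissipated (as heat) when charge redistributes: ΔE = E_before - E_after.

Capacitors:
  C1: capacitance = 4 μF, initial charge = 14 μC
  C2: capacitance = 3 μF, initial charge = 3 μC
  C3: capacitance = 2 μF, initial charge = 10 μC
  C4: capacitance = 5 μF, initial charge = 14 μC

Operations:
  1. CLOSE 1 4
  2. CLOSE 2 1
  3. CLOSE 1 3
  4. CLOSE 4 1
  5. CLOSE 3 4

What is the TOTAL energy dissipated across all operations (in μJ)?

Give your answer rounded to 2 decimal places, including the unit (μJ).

Initial: C1(4μF, Q=14μC, V=3.50V), C2(3μF, Q=3μC, V=1.00V), C3(2μF, Q=10μC, V=5.00V), C4(5μF, Q=14μC, V=2.80V)
Op 1: CLOSE 1-4: Q_total=28.00, C_total=9.00, V=3.11; Q1=12.44, Q4=15.56; dissipated=0.544
Op 2: CLOSE 2-1: Q_total=15.44, C_total=7.00, V=2.21; Q2=6.62, Q1=8.83; dissipated=3.820
Op 3: CLOSE 1-3: Q_total=18.83, C_total=6.00, V=3.14; Q1=12.55, Q3=6.28; dissipated=5.203
Op 4: CLOSE 4-1: Q_total=28.11, C_total=9.00, V=3.12; Q4=15.61, Q1=12.49; dissipated=0.001
Op 5: CLOSE 3-4: Q_total=21.89, C_total=7.00, V=3.13; Q3=6.25, Q4=15.64; dissipated=0.000
Total dissipated: 9.568 μJ

Answer: 9.57 μJ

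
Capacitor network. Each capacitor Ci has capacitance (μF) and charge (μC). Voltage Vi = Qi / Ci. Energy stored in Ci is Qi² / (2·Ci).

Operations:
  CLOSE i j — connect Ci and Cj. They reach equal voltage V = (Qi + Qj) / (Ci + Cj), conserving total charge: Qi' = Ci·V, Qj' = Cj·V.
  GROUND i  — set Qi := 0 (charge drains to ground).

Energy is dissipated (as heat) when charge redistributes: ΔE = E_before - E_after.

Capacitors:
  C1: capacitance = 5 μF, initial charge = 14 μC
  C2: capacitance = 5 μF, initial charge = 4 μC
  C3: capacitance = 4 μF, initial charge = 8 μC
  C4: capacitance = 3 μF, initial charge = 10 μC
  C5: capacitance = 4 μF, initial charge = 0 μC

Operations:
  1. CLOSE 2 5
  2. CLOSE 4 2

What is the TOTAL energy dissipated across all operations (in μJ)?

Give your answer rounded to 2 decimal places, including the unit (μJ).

Initial: C1(5μF, Q=14μC, V=2.80V), C2(5μF, Q=4μC, V=0.80V), C3(4μF, Q=8μC, V=2.00V), C4(3μF, Q=10μC, V=3.33V), C5(4μF, Q=0μC, V=0.00V)
Op 1: CLOSE 2-5: Q_total=4.00, C_total=9.00, V=0.44; Q2=2.22, Q5=1.78; dissipated=0.711
Op 2: CLOSE 4-2: Q_total=12.22, C_total=8.00, V=1.53; Q4=4.58, Q2=7.64; dissipated=7.824
Total dissipated: 8.535 μJ

Answer: 8.54 μJ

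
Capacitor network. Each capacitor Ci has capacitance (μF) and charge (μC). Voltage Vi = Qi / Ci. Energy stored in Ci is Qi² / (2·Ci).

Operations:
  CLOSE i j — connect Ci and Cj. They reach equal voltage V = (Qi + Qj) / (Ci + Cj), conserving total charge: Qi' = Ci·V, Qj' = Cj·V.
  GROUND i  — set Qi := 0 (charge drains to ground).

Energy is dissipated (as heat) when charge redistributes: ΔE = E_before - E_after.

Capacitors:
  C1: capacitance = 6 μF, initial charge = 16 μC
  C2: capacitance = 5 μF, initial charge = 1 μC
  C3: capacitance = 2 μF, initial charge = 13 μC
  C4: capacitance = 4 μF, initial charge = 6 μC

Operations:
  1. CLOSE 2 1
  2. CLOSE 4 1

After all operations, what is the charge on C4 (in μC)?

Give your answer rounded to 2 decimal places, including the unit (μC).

Initial: C1(6μF, Q=16μC, V=2.67V), C2(5μF, Q=1μC, V=0.20V), C3(2μF, Q=13μC, V=6.50V), C4(4μF, Q=6μC, V=1.50V)
Op 1: CLOSE 2-1: Q_total=17.00, C_total=11.00, V=1.55; Q2=7.73, Q1=9.27; dissipated=8.297
Op 2: CLOSE 4-1: Q_total=15.27, C_total=10.00, V=1.53; Q4=6.11, Q1=9.16; dissipated=0.002
Final charges: Q1=9.16, Q2=7.73, Q3=13.00, Q4=6.11

Answer: 6.11 μC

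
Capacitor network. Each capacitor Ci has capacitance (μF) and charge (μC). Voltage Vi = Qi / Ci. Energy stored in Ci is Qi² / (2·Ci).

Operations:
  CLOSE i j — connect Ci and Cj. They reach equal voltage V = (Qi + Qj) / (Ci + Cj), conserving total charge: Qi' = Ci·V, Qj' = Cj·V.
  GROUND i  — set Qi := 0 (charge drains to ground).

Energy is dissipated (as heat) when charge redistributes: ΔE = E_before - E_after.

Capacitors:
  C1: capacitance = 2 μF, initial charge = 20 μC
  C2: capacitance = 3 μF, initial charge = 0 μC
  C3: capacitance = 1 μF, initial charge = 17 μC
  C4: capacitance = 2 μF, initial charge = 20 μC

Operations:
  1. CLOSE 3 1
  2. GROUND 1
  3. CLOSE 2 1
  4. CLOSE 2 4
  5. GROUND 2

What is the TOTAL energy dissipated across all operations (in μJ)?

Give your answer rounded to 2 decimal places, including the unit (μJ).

Answer: 252.44 μJ

Derivation:
Initial: C1(2μF, Q=20μC, V=10.00V), C2(3μF, Q=0μC, V=0.00V), C3(1μF, Q=17μC, V=17.00V), C4(2μF, Q=20μC, V=10.00V)
Op 1: CLOSE 3-1: Q_total=37.00, C_total=3.00, V=12.33; Q3=12.33, Q1=24.67; dissipated=16.333
Op 2: GROUND 1: Q1=0; energy lost=152.111
Op 3: CLOSE 2-1: Q_total=0.00, C_total=5.00, V=0.00; Q2=0.00, Q1=0.00; dissipated=0.000
Op 4: CLOSE 2-4: Q_total=20.00, C_total=5.00, V=4.00; Q2=12.00, Q4=8.00; dissipated=60.000
Op 5: GROUND 2: Q2=0; energy lost=24.000
Total dissipated: 252.444 μJ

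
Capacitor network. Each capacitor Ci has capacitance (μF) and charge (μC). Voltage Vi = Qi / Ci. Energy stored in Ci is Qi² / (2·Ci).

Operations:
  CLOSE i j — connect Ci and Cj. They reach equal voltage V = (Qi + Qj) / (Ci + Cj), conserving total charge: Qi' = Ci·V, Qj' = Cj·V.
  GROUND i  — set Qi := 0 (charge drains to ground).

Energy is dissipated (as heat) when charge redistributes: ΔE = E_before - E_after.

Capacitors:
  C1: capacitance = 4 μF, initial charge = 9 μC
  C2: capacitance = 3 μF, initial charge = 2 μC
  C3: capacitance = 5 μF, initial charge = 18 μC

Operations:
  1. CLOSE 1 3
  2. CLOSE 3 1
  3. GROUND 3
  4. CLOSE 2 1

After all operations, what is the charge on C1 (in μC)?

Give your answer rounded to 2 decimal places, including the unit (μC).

Initial: C1(4μF, Q=9μC, V=2.25V), C2(3μF, Q=2μC, V=0.67V), C3(5μF, Q=18μC, V=3.60V)
Op 1: CLOSE 1-3: Q_total=27.00, C_total=9.00, V=3.00; Q1=12.00, Q3=15.00; dissipated=2.025
Op 2: CLOSE 3-1: Q_total=27.00, C_total=9.00, V=3.00; Q3=15.00, Q1=12.00; dissipated=0.000
Op 3: GROUND 3: Q3=0; energy lost=22.500
Op 4: CLOSE 2-1: Q_total=14.00, C_total=7.00, V=2.00; Q2=6.00, Q1=8.00; dissipated=4.667
Final charges: Q1=8.00, Q2=6.00, Q3=0.00

Answer: 8.00 μC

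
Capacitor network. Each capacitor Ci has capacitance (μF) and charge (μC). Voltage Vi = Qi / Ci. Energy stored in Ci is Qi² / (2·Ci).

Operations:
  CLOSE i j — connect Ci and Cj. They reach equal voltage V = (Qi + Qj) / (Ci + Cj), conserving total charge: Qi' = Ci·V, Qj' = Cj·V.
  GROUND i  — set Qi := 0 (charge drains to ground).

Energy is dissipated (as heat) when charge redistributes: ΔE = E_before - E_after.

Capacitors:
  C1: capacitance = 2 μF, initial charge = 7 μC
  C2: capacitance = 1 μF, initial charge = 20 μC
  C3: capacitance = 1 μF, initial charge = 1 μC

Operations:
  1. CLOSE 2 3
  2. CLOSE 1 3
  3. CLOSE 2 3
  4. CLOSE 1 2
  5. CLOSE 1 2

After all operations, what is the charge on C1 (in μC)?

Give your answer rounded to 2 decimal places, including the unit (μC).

Initial: C1(2μF, Q=7μC, V=3.50V), C2(1μF, Q=20μC, V=20.00V), C3(1μF, Q=1μC, V=1.00V)
Op 1: CLOSE 2-3: Q_total=21.00, C_total=2.00, V=10.50; Q2=10.50, Q3=10.50; dissipated=90.250
Op 2: CLOSE 1-3: Q_total=17.50, C_total=3.00, V=5.83; Q1=11.67, Q3=5.83; dissipated=16.333
Op 3: CLOSE 2-3: Q_total=16.33, C_total=2.00, V=8.17; Q2=8.17, Q3=8.17; dissipated=5.444
Op 4: CLOSE 1-2: Q_total=19.83, C_total=3.00, V=6.61; Q1=13.22, Q2=6.61; dissipated=1.815
Op 5: CLOSE 1-2: Q_total=19.83, C_total=3.00, V=6.61; Q1=13.22, Q2=6.61; dissipated=0.000
Final charges: Q1=13.22, Q2=6.61, Q3=8.17

Answer: 13.22 μC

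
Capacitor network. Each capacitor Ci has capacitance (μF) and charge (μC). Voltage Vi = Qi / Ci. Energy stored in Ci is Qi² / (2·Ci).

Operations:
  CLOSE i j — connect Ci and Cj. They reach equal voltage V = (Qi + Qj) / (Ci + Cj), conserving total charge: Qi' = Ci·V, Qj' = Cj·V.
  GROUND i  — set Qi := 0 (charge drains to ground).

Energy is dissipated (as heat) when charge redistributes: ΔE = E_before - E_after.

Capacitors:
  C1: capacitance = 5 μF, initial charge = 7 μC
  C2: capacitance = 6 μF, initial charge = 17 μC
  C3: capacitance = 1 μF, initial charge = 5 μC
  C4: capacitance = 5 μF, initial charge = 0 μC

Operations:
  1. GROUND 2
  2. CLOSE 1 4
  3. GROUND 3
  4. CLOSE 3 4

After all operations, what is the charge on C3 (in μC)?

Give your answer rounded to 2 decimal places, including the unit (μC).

Initial: C1(5μF, Q=7μC, V=1.40V), C2(6μF, Q=17μC, V=2.83V), C3(1μF, Q=5μC, V=5.00V), C4(5μF, Q=0μC, V=0.00V)
Op 1: GROUND 2: Q2=0; energy lost=24.083
Op 2: CLOSE 1-4: Q_total=7.00, C_total=10.00, V=0.70; Q1=3.50, Q4=3.50; dissipated=2.450
Op 3: GROUND 3: Q3=0; energy lost=12.500
Op 4: CLOSE 3-4: Q_total=3.50, C_total=6.00, V=0.58; Q3=0.58, Q4=2.92; dissipated=0.204
Final charges: Q1=3.50, Q2=0.00, Q3=0.58, Q4=2.92

Answer: 0.58 μC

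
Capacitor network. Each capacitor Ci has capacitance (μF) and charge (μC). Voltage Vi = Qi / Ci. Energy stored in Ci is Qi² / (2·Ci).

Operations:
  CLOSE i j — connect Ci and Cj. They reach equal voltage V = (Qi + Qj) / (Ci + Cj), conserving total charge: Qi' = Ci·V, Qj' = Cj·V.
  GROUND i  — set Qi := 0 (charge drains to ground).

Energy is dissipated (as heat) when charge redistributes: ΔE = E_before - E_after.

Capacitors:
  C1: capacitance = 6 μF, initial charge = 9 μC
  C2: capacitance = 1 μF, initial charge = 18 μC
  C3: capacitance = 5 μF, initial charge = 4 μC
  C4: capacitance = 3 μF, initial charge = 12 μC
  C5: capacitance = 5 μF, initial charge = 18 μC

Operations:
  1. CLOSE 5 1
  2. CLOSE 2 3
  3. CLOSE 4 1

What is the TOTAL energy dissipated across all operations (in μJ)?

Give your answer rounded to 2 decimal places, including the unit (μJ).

Initial: C1(6μF, Q=9μC, V=1.50V), C2(1μF, Q=18μC, V=18.00V), C3(5μF, Q=4μC, V=0.80V), C4(3μF, Q=12μC, V=4.00V), C5(5μF, Q=18μC, V=3.60V)
Op 1: CLOSE 5-1: Q_total=27.00, C_total=11.00, V=2.45; Q5=12.27, Q1=14.73; dissipated=6.014
Op 2: CLOSE 2-3: Q_total=22.00, C_total=6.00, V=3.67; Q2=3.67, Q3=18.33; dissipated=123.267
Op 3: CLOSE 4-1: Q_total=26.73, C_total=9.00, V=2.97; Q4=8.91, Q1=17.82; dissipated=2.388
Total dissipated: 131.669 μJ

Answer: 131.67 μJ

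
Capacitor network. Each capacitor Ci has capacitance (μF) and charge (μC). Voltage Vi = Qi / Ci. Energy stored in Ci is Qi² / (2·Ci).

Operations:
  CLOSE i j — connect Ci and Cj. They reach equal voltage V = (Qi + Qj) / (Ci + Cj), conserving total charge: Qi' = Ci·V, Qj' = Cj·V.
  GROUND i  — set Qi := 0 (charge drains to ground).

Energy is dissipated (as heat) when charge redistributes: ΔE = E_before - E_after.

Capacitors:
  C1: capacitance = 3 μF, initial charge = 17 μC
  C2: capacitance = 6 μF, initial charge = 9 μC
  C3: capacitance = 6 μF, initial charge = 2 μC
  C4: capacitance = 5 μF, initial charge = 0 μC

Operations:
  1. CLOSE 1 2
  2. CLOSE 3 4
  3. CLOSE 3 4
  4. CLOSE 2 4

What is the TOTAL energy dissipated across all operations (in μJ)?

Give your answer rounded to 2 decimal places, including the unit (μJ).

Initial: C1(3μF, Q=17μC, V=5.67V), C2(6μF, Q=9μC, V=1.50V), C3(6μF, Q=2μC, V=0.33V), C4(5μF, Q=0μC, V=0.00V)
Op 1: CLOSE 1-2: Q_total=26.00, C_total=9.00, V=2.89; Q1=8.67, Q2=17.33; dissipated=17.361
Op 2: CLOSE 3-4: Q_total=2.00, C_total=11.00, V=0.18; Q3=1.09, Q4=0.91; dissipated=0.152
Op 3: CLOSE 3-4: Q_total=2.00, C_total=11.00, V=0.18; Q3=1.09, Q4=0.91; dissipated=0.000
Op 4: CLOSE 2-4: Q_total=18.24, C_total=11.00, V=1.66; Q2=9.95, Q4=8.29; dissipated=9.993
Total dissipated: 27.506 μJ

Answer: 27.51 μJ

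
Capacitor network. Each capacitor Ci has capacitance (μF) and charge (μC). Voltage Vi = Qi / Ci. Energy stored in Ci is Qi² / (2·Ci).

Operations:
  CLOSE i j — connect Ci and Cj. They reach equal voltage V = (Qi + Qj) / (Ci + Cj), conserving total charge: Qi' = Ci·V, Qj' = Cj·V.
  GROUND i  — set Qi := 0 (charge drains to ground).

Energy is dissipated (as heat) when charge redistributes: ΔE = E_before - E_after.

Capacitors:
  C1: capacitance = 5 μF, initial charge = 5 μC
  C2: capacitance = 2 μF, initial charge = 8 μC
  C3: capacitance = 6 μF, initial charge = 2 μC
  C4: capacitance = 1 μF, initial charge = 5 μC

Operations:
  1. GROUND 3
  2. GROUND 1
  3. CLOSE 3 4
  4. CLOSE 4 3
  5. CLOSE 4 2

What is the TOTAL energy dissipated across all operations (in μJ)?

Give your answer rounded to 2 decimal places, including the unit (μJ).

Answer: 17.15 μJ

Derivation:
Initial: C1(5μF, Q=5μC, V=1.00V), C2(2μF, Q=8μC, V=4.00V), C3(6μF, Q=2μC, V=0.33V), C4(1μF, Q=5μC, V=5.00V)
Op 1: GROUND 3: Q3=0; energy lost=0.333
Op 2: GROUND 1: Q1=0; energy lost=2.500
Op 3: CLOSE 3-4: Q_total=5.00, C_total=7.00, V=0.71; Q3=4.29, Q4=0.71; dissipated=10.714
Op 4: CLOSE 4-3: Q_total=5.00, C_total=7.00, V=0.71; Q4=0.71, Q3=4.29; dissipated=0.000
Op 5: CLOSE 4-2: Q_total=8.71, C_total=3.00, V=2.90; Q4=2.90, Q2=5.81; dissipated=3.599
Total dissipated: 17.146 μJ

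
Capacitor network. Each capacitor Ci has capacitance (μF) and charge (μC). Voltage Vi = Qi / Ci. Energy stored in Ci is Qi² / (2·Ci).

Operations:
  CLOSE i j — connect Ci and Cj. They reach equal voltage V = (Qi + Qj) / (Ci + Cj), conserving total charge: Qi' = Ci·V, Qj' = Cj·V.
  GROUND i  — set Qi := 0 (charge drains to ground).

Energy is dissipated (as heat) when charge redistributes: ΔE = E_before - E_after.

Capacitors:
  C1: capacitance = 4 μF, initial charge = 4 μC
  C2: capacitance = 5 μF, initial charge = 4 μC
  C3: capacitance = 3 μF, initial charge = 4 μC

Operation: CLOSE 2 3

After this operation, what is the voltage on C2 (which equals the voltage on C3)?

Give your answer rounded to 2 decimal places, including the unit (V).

Answer: 1.00 V

Derivation:
Initial: C1(4μF, Q=4μC, V=1.00V), C2(5μF, Q=4μC, V=0.80V), C3(3μF, Q=4μC, V=1.33V)
Op 1: CLOSE 2-3: Q_total=8.00, C_total=8.00, V=1.00; Q2=5.00, Q3=3.00; dissipated=0.267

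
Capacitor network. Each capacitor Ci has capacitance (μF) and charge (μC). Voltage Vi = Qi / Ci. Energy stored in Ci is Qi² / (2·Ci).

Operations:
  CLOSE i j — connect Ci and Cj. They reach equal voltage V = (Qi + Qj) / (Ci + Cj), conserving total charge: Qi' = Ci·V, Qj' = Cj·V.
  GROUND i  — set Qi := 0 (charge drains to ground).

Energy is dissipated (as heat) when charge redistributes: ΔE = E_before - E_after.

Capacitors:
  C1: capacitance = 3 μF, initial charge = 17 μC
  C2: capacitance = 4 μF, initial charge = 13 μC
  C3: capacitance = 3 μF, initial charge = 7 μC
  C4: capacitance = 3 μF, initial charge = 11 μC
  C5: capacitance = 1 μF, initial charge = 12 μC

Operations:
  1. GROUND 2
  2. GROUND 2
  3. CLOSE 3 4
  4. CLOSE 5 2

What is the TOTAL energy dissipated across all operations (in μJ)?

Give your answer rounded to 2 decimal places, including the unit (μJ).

Answer: 80.06 μJ

Derivation:
Initial: C1(3μF, Q=17μC, V=5.67V), C2(4μF, Q=13μC, V=3.25V), C3(3μF, Q=7μC, V=2.33V), C4(3μF, Q=11μC, V=3.67V), C5(1μF, Q=12μC, V=12.00V)
Op 1: GROUND 2: Q2=0; energy lost=21.125
Op 2: GROUND 2: Q2=0; energy lost=0.000
Op 3: CLOSE 3-4: Q_total=18.00, C_total=6.00, V=3.00; Q3=9.00, Q4=9.00; dissipated=1.333
Op 4: CLOSE 5-2: Q_total=12.00, C_total=5.00, V=2.40; Q5=2.40, Q2=9.60; dissipated=57.600
Total dissipated: 80.058 μJ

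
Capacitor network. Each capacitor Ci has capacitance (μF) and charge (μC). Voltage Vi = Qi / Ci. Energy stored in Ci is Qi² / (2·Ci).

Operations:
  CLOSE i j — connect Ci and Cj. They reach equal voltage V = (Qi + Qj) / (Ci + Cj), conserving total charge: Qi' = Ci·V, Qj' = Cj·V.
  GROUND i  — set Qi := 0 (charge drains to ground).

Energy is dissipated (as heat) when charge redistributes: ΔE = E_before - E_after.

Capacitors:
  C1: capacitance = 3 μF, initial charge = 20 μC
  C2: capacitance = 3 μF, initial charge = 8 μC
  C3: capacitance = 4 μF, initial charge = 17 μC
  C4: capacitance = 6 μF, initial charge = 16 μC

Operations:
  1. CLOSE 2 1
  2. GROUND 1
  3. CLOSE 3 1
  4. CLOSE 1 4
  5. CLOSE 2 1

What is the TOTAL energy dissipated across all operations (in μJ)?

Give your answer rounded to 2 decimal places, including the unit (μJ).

Answer: 63.45 μJ

Derivation:
Initial: C1(3μF, Q=20μC, V=6.67V), C2(3μF, Q=8μC, V=2.67V), C3(4μF, Q=17μC, V=4.25V), C4(6μF, Q=16μC, V=2.67V)
Op 1: CLOSE 2-1: Q_total=28.00, C_total=6.00, V=4.67; Q2=14.00, Q1=14.00; dissipated=12.000
Op 2: GROUND 1: Q1=0; energy lost=32.667
Op 3: CLOSE 3-1: Q_total=17.00, C_total=7.00, V=2.43; Q3=9.71, Q1=7.29; dissipated=15.482
Op 4: CLOSE 1-4: Q_total=23.29, C_total=9.00, V=2.59; Q1=7.76, Q4=15.52; dissipated=0.057
Op 5: CLOSE 2-1: Q_total=21.76, C_total=6.00, V=3.63; Q2=10.88, Q1=10.88; dissipated=3.243
Total dissipated: 63.448 μJ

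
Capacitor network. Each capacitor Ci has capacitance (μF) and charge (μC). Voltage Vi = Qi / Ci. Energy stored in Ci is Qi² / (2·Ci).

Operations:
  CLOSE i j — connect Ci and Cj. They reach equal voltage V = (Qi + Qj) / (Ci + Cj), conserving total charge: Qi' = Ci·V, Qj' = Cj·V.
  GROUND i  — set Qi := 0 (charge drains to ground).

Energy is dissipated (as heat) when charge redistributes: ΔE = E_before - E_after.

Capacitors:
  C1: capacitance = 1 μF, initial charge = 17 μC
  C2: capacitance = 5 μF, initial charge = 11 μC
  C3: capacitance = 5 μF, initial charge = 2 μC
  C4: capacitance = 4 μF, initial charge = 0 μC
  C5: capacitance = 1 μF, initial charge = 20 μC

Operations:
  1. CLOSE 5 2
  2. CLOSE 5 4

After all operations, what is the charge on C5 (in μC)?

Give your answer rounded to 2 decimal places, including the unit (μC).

Initial: C1(1μF, Q=17μC, V=17.00V), C2(5μF, Q=11μC, V=2.20V), C3(5μF, Q=2μC, V=0.40V), C4(4μF, Q=0μC, V=0.00V), C5(1μF, Q=20μC, V=20.00V)
Op 1: CLOSE 5-2: Q_total=31.00, C_total=6.00, V=5.17; Q5=5.17, Q2=25.83; dissipated=132.017
Op 2: CLOSE 5-4: Q_total=5.17, C_total=5.00, V=1.03; Q5=1.03, Q4=4.13; dissipated=10.678
Final charges: Q1=17.00, Q2=25.83, Q3=2.00, Q4=4.13, Q5=1.03

Answer: 1.03 μC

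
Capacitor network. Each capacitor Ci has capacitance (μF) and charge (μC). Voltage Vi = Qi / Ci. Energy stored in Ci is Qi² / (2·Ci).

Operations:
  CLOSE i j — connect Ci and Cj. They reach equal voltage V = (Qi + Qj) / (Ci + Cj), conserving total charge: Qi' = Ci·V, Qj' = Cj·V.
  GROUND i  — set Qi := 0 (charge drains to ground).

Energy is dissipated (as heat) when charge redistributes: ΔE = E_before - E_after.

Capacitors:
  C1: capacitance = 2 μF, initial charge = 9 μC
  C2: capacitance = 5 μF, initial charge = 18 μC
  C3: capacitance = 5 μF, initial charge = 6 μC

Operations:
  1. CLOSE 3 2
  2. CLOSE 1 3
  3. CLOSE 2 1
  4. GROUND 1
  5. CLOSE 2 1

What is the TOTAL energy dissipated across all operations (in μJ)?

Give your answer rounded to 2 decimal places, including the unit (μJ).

Answer: 21.94 μJ

Derivation:
Initial: C1(2μF, Q=9μC, V=4.50V), C2(5μF, Q=18μC, V=3.60V), C3(5μF, Q=6μC, V=1.20V)
Op 1: CLOSE 3-2: Q_total=24.00, C_total=10.00, V=2.40; Q3=12.00, Q2=12.00; dissipated=7.200
Op 2: CLOSE 1-3: Q_total=21.00, C_total=7.00, V=3.00; Q1=6.00, Q3=15.00; dissipated=3.150
Op 3: CLOSE 2-1: Q_total=18.00, C_total=7.00, V=2.57; Q2=12.86, Q1=5.14; dissipated=0.257
Op 4: GROUND 1: Q1=0; energy lost=6.612
Op 5: CLOSE 2-1: Q_total=12.86, C_total=7.00, V=1.84; Q2=9.18, Q1=3.67; dissipated=4.723
Total dissipated: 21.942 μJ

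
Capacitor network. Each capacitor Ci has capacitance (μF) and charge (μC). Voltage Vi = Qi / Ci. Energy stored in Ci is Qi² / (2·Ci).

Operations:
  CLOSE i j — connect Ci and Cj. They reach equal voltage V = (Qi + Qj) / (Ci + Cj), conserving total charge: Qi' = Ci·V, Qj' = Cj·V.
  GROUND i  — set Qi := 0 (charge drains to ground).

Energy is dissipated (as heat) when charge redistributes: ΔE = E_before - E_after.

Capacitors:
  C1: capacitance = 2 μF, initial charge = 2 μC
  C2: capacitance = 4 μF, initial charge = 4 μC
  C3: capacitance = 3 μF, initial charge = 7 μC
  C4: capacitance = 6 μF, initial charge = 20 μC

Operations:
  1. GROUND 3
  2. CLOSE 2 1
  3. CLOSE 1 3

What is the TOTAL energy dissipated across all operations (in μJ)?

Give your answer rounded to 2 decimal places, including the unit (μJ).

Initial: C1(2μF, Q=2μC, V=1.00V), C2(4μF, Q=4μC, V=1.00V), C3(3μF, Q=7μC, V=2.33V), C4(6μF, Q=20μC, V=3.33V)
Op 1: GROUND 3: Q3=0; energy lost=8.167
Op 2: CLOSE 2-1: Q_total=6.00, C_total=6.00, V=1.00; Q2=4.00, Q1=2.00; dissipated=0.000
Op 3: CLOSE 1-3: Q_total=2.00, C_total=5.00, V=0.40; Q1=0.80, Q3=1.20; dissipated=0.600
Total dissipated: 8.767 μJ

Answer: 8.77 μJ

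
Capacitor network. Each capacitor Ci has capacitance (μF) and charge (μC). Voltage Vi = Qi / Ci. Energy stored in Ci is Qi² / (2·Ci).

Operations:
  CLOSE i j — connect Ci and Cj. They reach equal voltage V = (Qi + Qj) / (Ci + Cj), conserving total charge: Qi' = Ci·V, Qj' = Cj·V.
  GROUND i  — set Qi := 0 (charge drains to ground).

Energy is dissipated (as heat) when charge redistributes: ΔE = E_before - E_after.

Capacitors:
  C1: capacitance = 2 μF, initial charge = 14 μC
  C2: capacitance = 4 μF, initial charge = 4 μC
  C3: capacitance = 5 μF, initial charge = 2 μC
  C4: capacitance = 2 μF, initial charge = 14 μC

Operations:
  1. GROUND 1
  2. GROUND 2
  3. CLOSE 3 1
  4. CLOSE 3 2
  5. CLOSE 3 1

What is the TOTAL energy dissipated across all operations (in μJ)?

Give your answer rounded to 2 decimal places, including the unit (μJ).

Answer: 51.22 μJ

Derivation:
Initial: C1(2μF, Q=14μC, V=7.00V), C2(4μF, Q=4μC, V=1.00V), C3(5μF, Q=2μC, V=0.40V), C4(2μF, Q=14μC, V=7.00V)
Op 1: GROUND 1: Q1=0; energy lost=49.000
Op 2: GROUND 2: Q2=0; energy lost=2.000
Op 3: CLOSE 3-1: Q_total=2.00, C_total=7.00, V=0.29; Q3=1.43, Q1=0.57; dissipated=0.114
Op 4: CLOSE 3-2: Q_total=1.43, C_total=9.00, V=0.16; Q3=0.79, Q2=0.63; dissipated=0.091
Op 5: CLOSE 3-1: Q_total=1.37, C_total=7.00, V=0.20; Q3=0.98, Q1=0.39; dissipated=0.012
Total dissipated: 51.217 μJ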